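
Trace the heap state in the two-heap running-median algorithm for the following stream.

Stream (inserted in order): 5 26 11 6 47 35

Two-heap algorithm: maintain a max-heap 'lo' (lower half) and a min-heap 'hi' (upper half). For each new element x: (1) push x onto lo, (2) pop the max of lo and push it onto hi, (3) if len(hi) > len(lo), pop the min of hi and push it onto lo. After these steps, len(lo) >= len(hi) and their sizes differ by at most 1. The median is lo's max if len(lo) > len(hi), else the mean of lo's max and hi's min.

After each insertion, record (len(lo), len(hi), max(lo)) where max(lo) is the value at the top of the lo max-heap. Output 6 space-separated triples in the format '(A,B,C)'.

Step 1: insert 5 -> lo=[5] hi=[] -> (len(lo)=1, len(hi)=0, max(lo)=5)
Step 2: insert 26 -> lo=[5] hi=[26] -> (len(lo)=1, len(hi)=1, max(lo)=5)
Step 3: insert 11 -> lo=[5, 11] hi=[26] -> (len(lo)=2, len(hi)=1, max(lo)=11)
Step 4: insert 6 -> lo=[5, 6] hi=[11, 26] -> (len(lo)=2, len(hi)=2, max(lo)=6)
Step 5: insert 47 -> lo=[5, 6, 11] hi=[26, 47] -> (len(lo)=3, len(hi)=2, max(lo)=11)
Step 6: insert 35 -> lo=[5, 6, 11] hi=[26, 35, 47] -> (len(lo)=3, len(hi)=3, max(lo)=11)

Answer: (1,0,5) (1,1,5) (2,1,11) (2,2,6) (3,2,11) (3,3,11)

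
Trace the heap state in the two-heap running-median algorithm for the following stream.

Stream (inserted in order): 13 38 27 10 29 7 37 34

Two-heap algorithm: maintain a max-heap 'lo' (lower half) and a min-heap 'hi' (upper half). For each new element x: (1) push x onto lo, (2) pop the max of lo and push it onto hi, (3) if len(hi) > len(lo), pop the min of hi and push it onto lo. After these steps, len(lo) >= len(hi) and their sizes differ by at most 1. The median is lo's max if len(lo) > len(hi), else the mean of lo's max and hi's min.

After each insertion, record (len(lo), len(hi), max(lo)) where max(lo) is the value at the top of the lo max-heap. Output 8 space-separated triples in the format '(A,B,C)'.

Step 1: insert 13 -> lo=[13] hi=[] -> (len(lo)=1, len(hi)=0, max(lo)=13)
Step 2: insert 38 -> lo=[13] hi=[38] -> (len(lo)=1, len(hi)=1, max(lo)=13)
Step 3: insert 27 -> lo=[13, 27] hi=[38] -> (len(lo)=2, len(hi)=1, max(lo)=27)
Step 4: insert 10 -> lo=[10, 13] hi=[27, 38] -> (len(lo)=2, len(hi)=2, max(lo)=13)
Step 5: insert 29 -> lo=[10, 13, 27] hi=[29, 38] -> (len(lo)=3, len(hi)=2, max(lo)=27)
Step 6: insert 7 -> lo=[7, 10, 13] hi=[27, 29, 38] -> (len(lo)=3, len(hi)=3, max(lo)=13)
Step 7: insert 37 -> lo=[7, 10, 13, 27] hi=[29, 37, 38] -> (len(lo)=4, len(hi)=3, max(lo)=27)
Step 8: insert 34 -> lo=[7, 10, 13, 27] hi=[29, 34, 37, 38] -> (len(lo)=4, len(hi)=4, max(lo)=27)

Answer: (1,0,13) (1,1,13) (2,1,27) (2,2,13) (3,2,27) (3,3,13) (4,3,27) (4,4,27)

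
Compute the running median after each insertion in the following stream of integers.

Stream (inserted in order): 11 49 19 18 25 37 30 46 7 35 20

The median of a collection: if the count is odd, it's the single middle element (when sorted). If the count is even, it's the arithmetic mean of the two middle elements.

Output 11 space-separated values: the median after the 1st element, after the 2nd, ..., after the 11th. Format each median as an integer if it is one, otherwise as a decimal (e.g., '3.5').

Answer: 11 30 19 18.5 19 22 25 27.5 25 27.5 25

Derivation:
Step 1: insert 11 -> lo=[11] (size 1, max 11) hi=[] (size 0) -> median=11
Step 2: insert 49 -> lo=[11] (size 1, max 11) hi=[49] (size 1, min 49) -> median=30
Step 3: insert 19 -> lo=[11, 19] (size 2, max 19) hi=[49] (size 1, min 49) -> median=19
Step 4: insert 18 -> lo=[11, 18] (size 2, max 18) hi=[19, 49] (size 2, min 19) -> median=18.5
Step 5: insert 25 -> lo=[11, 18, 19] (size 3, max 19) hi=[25, 49] (size 2, min 25) -> median=19
Step 6: insert 37 -> lo=[11, 18, 19] (size 3, max 19) hi=[25, 37, 49] (size 3, min 25) -> median=22
Step 7: insert 30 -> lo=[11, 18, 19, 25] (size 4, max 25) hi=[30, 37, 49] (size 3, min 30) -> median=25
Step 8: insert 46 -> lo=[11, 18, 19, 25] (size 4, max 25) hi=[30, 37, 46, 49] (size 4, min 30) -> median=27.5
Step 9: insert 7 -> lo=[7, 11, 18, 19, 25] (size 5, max 25) hi=[30, 37, 46, 49] (size 4, min 30) -> median=25
Step 10: insert 35 -> lo=[7, 11, 18, 19, 25] (size 5, max 25) hi=[30, 35, 37, 46, 49] (size 5, min 30) -> median=27.5
Step 11: insert 20 -> lo=[7, 11, 18, 19, 20, 25] (size 6, max 25) hi=[30, 35, 37, 46, 49] (size 5, min 30) -> median=25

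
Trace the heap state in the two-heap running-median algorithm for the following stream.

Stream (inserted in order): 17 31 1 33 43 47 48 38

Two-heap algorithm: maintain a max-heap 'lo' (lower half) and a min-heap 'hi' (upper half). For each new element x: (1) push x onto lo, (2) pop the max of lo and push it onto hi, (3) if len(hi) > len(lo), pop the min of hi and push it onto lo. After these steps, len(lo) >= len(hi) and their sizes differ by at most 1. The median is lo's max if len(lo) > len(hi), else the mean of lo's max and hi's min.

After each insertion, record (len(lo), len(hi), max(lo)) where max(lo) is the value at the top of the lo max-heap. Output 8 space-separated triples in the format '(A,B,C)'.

Answer: (1,0,17) (1,1,17) (2,1,17) (2,2,17) (3,2,31) (3,3,31) (4,3,33) (4,4,33)

Derivation:
Step 1: insert 17 -> lo=[17] hi=[] -> (len(lo)=1, len(hi)=0, max(lo)=17)
Step 2: insert 31 -> lo=[17] hi=[31] -> (len(lo)=1, len(hi)=1, max(lo)=17)
Step 3: insert 1 -> lo=[1, 17] hi=[31] -> (len(lo)=2, len(hi)=1, max(lo)=17)
Step 4: insert 33 -> lo=[1, 17] hi=[31, 33] -> (len(lo)=2, len(hi)=2, max(lo)=17)
Step 5: insert 43 -> lo=[1, 17, 31] hi=[33, 43] -> (len(lo)=3, len(hi)=2, max(lo)=31)
Step 6: insert 47 -> lo=[1, 17, 31] hi=[33, 43, 47] -> (len(lo)=3, len(hi)=3, max(lo)=31)
Step 7: insert 48 -> lo=[1, 17, 31, 33] hi=[43, 47, 48] -> (len(lo)=4, len(hi)=3, max(lo)=33)
Step 8: insert 38 -> lo=[1, 17, 31, 33] hi=[38, 43, 47, 48] -> (len(lo)=4, len(hi)=4, max(lo)=33)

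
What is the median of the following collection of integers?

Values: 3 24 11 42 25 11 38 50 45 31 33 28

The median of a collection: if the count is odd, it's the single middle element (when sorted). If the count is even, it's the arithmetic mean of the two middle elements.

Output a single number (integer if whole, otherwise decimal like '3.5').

Answer: 29.5

Derivation:
Step 1: insert 3 -> lo=[3] (size 1, max 3) hi=[] (size 0) -> median=3
Step 2: insert 24 -> lo=[3] (size 1, max 3) hi=[24] (size 1, min 24) -> median=13.5
Step 3: insert 11 -> lo=[3, 11] (size 2, max 11) hi=[24] (size 1, min 24) -> median=11
Step 4: insert 42 -> lo=[3, 11] (size 2, max 11) hi=[24, 42] (size 2, min 24) -> median=17.5
Step 5: insert 25 -> lo=[3, 11, 24] (size 3, max 24) hi=[25, 42] (size 2, min 25) -> median=24
Step 6: insert 11 -> lo=[3, 11, 11] (size 3, max 11) hi=[24, 25, 42] (size 3, min 24) -> median=17.5
Step 7: insert 38 -> lo=[3, 11, 11, 24] (size 4, max 24) hi=[25, 38, 42] (size 3, min 25) -> median=24
Step 8: insert 50 -> lo=[3, 11, 11, 24] (size 4, max 24) hi=[25, 38, 42, 50] (size 4, min 25) -> median=24.5
Step 9: insert 45 -> lo=[3, 11, 11, 24, 25] (size 5, max 25) hi=[38, 42, 45, 50] (size 4, min 38) -> median=25
Step 10: insert 31 -> lo=[3, 11, 11, 24, 25] (size 5, max 25) hi=[31, 38, 42, 45, 50] (size 5, min 31) -> median=28
Step 11: insert 33 -> lo=[3, 11, 11, 24, 25, 31] (size 6, max 31) hi=[33, 38, 42, 45, 50] (size 5, min 33) -> median=31
Step 12: insert 28 -> lo=[3, 11, 11, 24, 25, 28] (size 6, max 28) hi=[31, 33, 38, 42, 45, 50] (size 6, min 31) -> median=29.5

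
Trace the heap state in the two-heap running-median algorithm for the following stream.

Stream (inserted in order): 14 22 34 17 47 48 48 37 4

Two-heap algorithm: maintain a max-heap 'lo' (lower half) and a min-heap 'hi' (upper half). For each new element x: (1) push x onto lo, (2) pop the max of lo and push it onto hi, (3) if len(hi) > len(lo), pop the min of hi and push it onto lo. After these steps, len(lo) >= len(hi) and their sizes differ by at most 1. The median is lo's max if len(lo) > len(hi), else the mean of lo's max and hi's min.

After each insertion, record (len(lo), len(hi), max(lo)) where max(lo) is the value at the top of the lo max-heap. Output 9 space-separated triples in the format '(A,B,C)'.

Step 1: insert 14 -> lo=[14] hi=[] -> (len(lo)=1, len(hi)=0, max(lo)=14)
Step 2: insert 22 -> lo=[14] hi=[22] -> (len(lo)=1, len(hi)=1, max(lo)=14)
Step 3: insert 34 -> lo=[14, 22] hi=[34] -> (len(lo)=2, len(hi)=1, max(lo)=22)
Step 4: insert 17 -> lo=[14, 17] hi=[22, 34] -> (len(lo)=2, len(hi)=2, max(lo)=17)
Step 5: insert 47 -> lo=[14, 17, 22] hi=[34, 47] -> (len(lo)=3, len(hi)=2, max(lo)=22)
Step 6: insert 48 -> lo=[14, 17, 22] hi=[34, 47, 48] -> (len(lo)=3, len(hi)=3, max(lo)=22)
Step 7: insert 48 -> lo=[14, 17, 22, 34] hi=[47, 48, 48] -> (len(lo)=4, len(hi)=3, max(lo)=34)
Step 8: insert 37 -> lo=[14, 17, 22, 34] hi=[37, 47, 48, 48] -> (len(lo)=4, len(hi)=4, max(lo)=34)
Step 9: insert 4 -> lo=[4, 14, 17, 22, 34] hi=[37, 47, 48, 48] -> (len(lo)=5, len(hi)=4, max(lo)=34)

Answer: (1,0,14) (1,1,14) (2,1,22) (2,2,17) (3,2,22) (3,3,22) (4,3,34) (4,4,34) (5,4,34)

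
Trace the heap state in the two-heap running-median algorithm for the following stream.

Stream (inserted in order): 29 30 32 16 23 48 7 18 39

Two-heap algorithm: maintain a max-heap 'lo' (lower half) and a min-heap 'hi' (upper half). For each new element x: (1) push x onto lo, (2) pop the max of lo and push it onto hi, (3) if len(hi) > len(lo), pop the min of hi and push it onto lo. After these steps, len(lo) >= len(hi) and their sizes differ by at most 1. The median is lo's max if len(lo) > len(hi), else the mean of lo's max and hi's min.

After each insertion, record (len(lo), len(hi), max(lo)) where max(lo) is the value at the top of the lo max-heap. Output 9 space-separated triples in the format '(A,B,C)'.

Answer: (1,0,29) (1,1,29) (2,1,30) (2,2,29) (3,2,29) (3,3,29) (4,3,29) (4,4,23) (5,4,29)

Derivation:
Step 1: insert 29 -> lo=[29] hi=[] -> (len(lo)=1, len(hi)=0, max(lo)=29)
Step 2: insert 30 -> lo=[29] hi=[30] -> (len(lo)=1, len(hi)=1, max(lo)=29)
Step 3: insert 32 -> lo=[29, 30] hi=[32] -> (len(lo)=2, len(hi)=1, max(lo)=30)
Step 4: insert 16 -> lo=[16, 29] hi=[30, 32] -> (len(lo)=2, len(hi)=2, max(lo)=29)
Step 5: insert 23 -> lo=[16, 23, 29] hi=[30, 32] -> (len(lo)=3, len(hi)=2, max(lo)=29)
Step 6: insert 48 -> lo=[16, 23, 29] hi=[30, 32, 48] -> (len(lo)=3, len(hi)=3, max(lo)=29)
Step 7: insert 7 -> lo=[7, 16, 23, 29] hi=[30, 32, 48] -> (len(lo)=4, len(hi)=3, max(lo)=29)
Step 8: insert 18 -> lo=[7, 16, 18, 23] hi=[29, 30, 32, 48] -> (len(lo)=4, len(hi)=4, max(lo)=23)
Step 9: insert 39 -> lo=[7, 16, 18, 23, 29] hi=[30, 32, 39, 48] -> (len(lo)=5, len(hi)=4, max(lo)=29)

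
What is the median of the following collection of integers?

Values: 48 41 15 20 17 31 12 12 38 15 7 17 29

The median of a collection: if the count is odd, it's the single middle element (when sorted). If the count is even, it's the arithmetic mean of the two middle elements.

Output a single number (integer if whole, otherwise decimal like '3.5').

Step 1: insert 48 -> lo=[48] (size 1, max 48) hi=[] (size 0) -> median=48
Step 2: insert 41 -> lo=[41] (size 1, max 41) hi=[48] (size 1, min 48) -> median=44.5
Step 3: insert 15 -> lo=[15, 41] (size 2, max 41) hi=[48] (size 1, min 48) -> median=41
Step 4: insert 20 -> lo=[15, 20] (size 2, max 20) hi=[41, 48] (size 2, min 41) -> median=30.5
Step 5: insert 17 -> lo=[15, 17, 20] (size 3, max 20) hi=[41, 48] (size 2, min 41) -> median=20
Step 6: insert 31 -> lo=[15, 17, 20] (size 3, max 20) hi=[31, 41, 48] (size 3, min 31) -> median=25.5
Step 7: insert 12 -> lo=[12, 15, 17, 20] (size 4, max 20) hi=[31, 41, 48] (size 3, min 31) -> median=20
Step 8: insert 12 -> lo=[12, 12, 15, 17] (size 4, max 17) hi=[20, 31, 41, 48] (size 4, min 20) -> median=18.5
Step 9: insert 38 -> lo=[12, 12, 15, 17, 20] (size 5, max 20) hi=[31, 38, 41, 48] (size 4, min 31) -> median=20
Step 10: insert 15 -> lo=[12, 12, 15, 15, 17] (size 5, max 17) hi=[20, 31, 38, 41, 48] (size 5, min 20) -> median=18.5
Step 11: insert 7 -> lo=[7, 12, 12, 15, 15, 17] (size 6, max 17) hi=[20, 31, 38, 41, 48] (size 5, min 20) -> median=17
Step 12: insert 17 -> lo=[7, 12, 12, 15, 15, 17] (size 6, max 17) hi=[17, 20, 31, 38, 41, 48] (size 6, min 17) -> median=17
Step 13: insert 29 -> lo=[7, 12, 12, 15, 15, 17, 17] (size 7, max 17) hi=[20, 29, 31, 38, 41, 48] (size 6, min 20) -> median=17

Answer: 17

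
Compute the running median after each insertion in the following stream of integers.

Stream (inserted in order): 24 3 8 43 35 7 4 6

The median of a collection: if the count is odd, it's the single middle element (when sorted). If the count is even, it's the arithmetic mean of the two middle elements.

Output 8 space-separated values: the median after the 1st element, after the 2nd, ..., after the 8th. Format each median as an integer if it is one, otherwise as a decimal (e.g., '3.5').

Step 1: insert 24 -> lo=[24] (size 1, max 24) hi=[] (size 0) -> median=24
Step 2: insert 3 -> lo=[3] (size 1, max 3) hi=[24] (size 1, min 24) -> median=13.5
Step 3: insert 8 -> lo=[3, 8] (size 2, max 8) hi=[24] (size 1, min 24) -> median=8
Step 4: insert 43 -> lo=[3, 8] (size 2, max 8) hi=[24, 43] (size 2, min 24) -> median=16
Step 5: insert 35 -> lo=[3, 8, 24] (size 3, max 24) hi=[35, 43] (size 2, min 35) -> median=24
Step 6: insert 7 -> lo=[3, 7, 8] (size 3, max 8) hi=[24, 35, 43] (size 3, min 24) -> median=16
Step 7: insert 4 -> lo=[3, 4, 7, 8] (size 4, max 8) hi=[24, 35, 43] (size 3, min 24) -> median=8
Step 8: insert 6 -> lo=[3, 4, 6, 7] (size 4, max 7) hi=[8, 24, 35, 43] (size 4, min 8) -> median=7.5

Answer: 24 13.5 8 16 24 16 8 7.5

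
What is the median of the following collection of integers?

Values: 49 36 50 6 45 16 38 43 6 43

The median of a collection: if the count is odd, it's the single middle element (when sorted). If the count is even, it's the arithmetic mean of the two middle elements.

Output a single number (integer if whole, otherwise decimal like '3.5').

Answer: 40.5

Derivation:
Step 1: insert 49 -> lo=[49] (size 1, max 49) hi=[] (size 0) -> median=49
Step 2: insert 36 -> lo=[36] (size 1, max 36) hi=[49] (size 1, min 49) -> median=42.5
Step 3: insert 50 -> lo=[36, 49] (size 2, max 49) hi=[50] (size 1, min 50) -> median=49
Step 4: insert 6 -> lo=[6, 36] (size 2, max 36) hi=[49, 50] (size 2, min 49) -> median=42.5
Step 5: insert 45 -> lo=[6, 36, 45] (size 3, max 45) hi=[49, 50] (size 2, min 49) -> median=45
Step 6: insert 16 -> lo=[6, 16, 36] (size 3, max 36) hi=[45, 49, 50] (size 3, min 45) -> median=40.5
Step 7: insert 38 -> lo=[6, 16, 36, 38] (size 4, max 38) hi=[45, 49, 50] (size 3, min 45) -> median=38
Step 8: insert 43 -> lo=[6, 16, 36, 38] (size 4, max 38) hi=[43, 45, 49, 50] (size 4, min 43) -> median=40.5
Step 9: insert 6 -> lo=[6, 6, 16, 36, 38] (size 5, max 38) hi=[43, 45, 49, 50] (size 4, min 43) -> median=38
Step 10: insert 43 -> lo=[6, 6, 16, 36, 38] (size 5, max 38) hi=[43, 43, 45, 49, 50] (size 5, min 43) -> median=40.5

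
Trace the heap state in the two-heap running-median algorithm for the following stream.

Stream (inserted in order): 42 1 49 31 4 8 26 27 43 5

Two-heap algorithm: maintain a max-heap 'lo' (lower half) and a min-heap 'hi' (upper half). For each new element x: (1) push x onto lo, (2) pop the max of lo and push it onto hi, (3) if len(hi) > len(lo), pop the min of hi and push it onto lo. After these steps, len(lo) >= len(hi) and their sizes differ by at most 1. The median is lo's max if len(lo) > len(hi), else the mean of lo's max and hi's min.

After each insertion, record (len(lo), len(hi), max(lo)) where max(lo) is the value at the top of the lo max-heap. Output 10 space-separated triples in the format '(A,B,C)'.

Answer: (1,0,42) (1,1,1) (2,1,42) (2,2,31) (3,2,31) (3,3,8) (4,3,26) (4,4,26) (5,4,27) (5,5,26)

Derivation:
Step 1: insert 42 -> lo=[42] hi=[] -> (len(lo)=1, len(hi)=0, max(lo)=42)
Step 2: insert 1 -> lo=[1] hi=[42] -> (len(lo)=1, len(hi)=1, max(lo)=1)
Step 3: insert 49 -> lo=[1, 42] hi=[49] -> (len(lo)=2, len(hi)=1, max(lo)=42)
Step 4: insert 31 -> lo=[1, 31] hi=[42, 49] -> (len(lo)=2, len(hi)=2, max(lo)=31)
Step 5: insert 4 -> lo=[1, 4, 31] hi=[42, 49] -> (len(lo)=3, len(hi)=2, max(lo)=31)
Step 6: insert 8 -> lo=[1, 4, 8] hi=[31, 42, 49] -> (len(lo)=3, len(hi)=3, max(lo)=8)
Step 7: insert 26 -> lo=[1, 4, 8, 26] hi=[31, 42, 49] -> (len(lo)=4, len(hi)=3, max(lo)=26)
Step 8: insert 27 -> lo=[1, 4, 8, 26] hi=[27, 31, 42, 49] -> (len(lo)=4, len(hi)=4, max(lo)=26)
Step 9: insert 43 -> lo=[1, 4, 8, 26, 27] hi=[31, 42, 43, 49] -> (len(lo)=5, len(hi)=4, max(lo)=27)
Step 10: insert 5 -> lo=[1, 4, 5, 8, 26] hi=[27, 31, 42, 43, 49] -> (len(lo)=5, len(hi)=5, max(lo)=26)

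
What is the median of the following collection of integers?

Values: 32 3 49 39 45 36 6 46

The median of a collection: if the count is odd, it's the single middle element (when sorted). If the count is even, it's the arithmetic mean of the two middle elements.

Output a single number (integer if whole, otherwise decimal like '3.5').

Answer: 37.5

Derivation:
Step 1: insert 32 -> lo=[32] (size 1, max 32) hi=[] (size 0) -> median=32
Step 2: insert 3 -> lo=[3] (size 1, max 3) hi=[32] (size 1, min 32) -> median=17.5
Step 3: insert 49 -> lo=[3, 32] (size 2, max 32) hi=[49] (size 1, min 49) -> median=32
Step 4: insert 39 -> lo=[3, 32] (size 2, max 32) hi=[39, 49] (size 2, min 39) -> median=35.5
Step 5: insert 45 -> lo=[3, 32, 39] (size 3, max 39) hi=[45, 49] (size 2, min 45) -> median=39
Step 6: insert 36 -> lo=[3, 32, 36] (size 3, max 36) hi=[39, 45, 49] (size 3, min 39) -> median=37.5
Step 7: insert 6 -> lo=[3, 6, 32, 36] (size 4, max 36) hi=[39, 45, 49] (size 3, min 39) -> median=36
Step 8: insert 46 -> lo=[3, 6, 32, 36] (size 4, max 36) hi=[39, 45, 46, 49] (size 4, min 39) -> median=37.5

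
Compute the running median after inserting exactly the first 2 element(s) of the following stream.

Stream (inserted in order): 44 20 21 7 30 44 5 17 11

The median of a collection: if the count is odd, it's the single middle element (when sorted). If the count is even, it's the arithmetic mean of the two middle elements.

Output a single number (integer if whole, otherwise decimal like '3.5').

Answer: 32

Derivation:
Step 1: insert 44 -> lo=[44] (size 1, max 44) hi=[] (size 0) -> median=44
Step 2: insert 20 -> lo=[20] (size 1, max 20) hi=[44] (size 1, min 44) -> median=32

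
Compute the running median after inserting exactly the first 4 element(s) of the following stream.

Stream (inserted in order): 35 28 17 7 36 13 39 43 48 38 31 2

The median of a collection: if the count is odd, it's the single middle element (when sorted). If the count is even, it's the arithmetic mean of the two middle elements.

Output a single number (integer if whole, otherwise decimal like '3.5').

Answer: 22.5

Derivation:
Step 1: insert 35 -> lo=[35] (size 1, max 35) hi=[] (size 0) -> median=35
Step 2: insert 28 -> lo=[28] (size 1, max 28) hi=[35] (size 1, min 35) -> median=31.5
Step 3: insert 17 -> lo=[17, 28] (size 2, max 28) hi=[35] (size 1, min 35) -> median=28
Step 4: insert 7 -> lo=[7, 17] (size 2, max 17) hi=[28, 35] (size 2, min 28) -> median=22.5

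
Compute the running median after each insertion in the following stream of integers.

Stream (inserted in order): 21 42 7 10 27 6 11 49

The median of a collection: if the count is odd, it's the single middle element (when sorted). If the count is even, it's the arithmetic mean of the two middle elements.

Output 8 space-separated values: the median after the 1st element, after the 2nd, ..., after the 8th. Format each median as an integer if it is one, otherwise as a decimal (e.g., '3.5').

Step 1: insert 21 -> lo=[21] (size 1, max 21) hi=[] (size 0) -> median=21
Step 2: insert 42 -> lo=[21] (size 1, max 21) hi=[42] (size 1, min 42) -> median=31.5
Step 3: insert 7 -> lo=[7, 21] (size 2, max 21) hi=[42] (size 1, min 42) -> median=21
Step 4: insert 10 -> lo=[7, 10] (size 2, max 10) hi=[21, 42] (size 2, min 21) -> median=15.5
Step 5: insert 27 -> lo=[7, 10, 21] (size 3, max 21) hi=[27, 42] (size 2, min 27) -> median=21
Step 6: insert 6 -> lo=[6, 7, 10] (size 3, max 10) hi=[21, 27, 42] (size 3, min 21) -> median=15.5
Step 7: insert 11 -> lo=[6, 7, 10, 11] (size 4, max 11) hi=[21, 27, 42] (size 3, min 21) -> median=11
Step 8: insert 49 -> lo=[6, 7, 10, 11] (size 4, max 11) hi=[21, 27, 42, 49] (size 4, min 21) -> median=16

Answer: 21 31.5 21 15.5 21 15.5 11 16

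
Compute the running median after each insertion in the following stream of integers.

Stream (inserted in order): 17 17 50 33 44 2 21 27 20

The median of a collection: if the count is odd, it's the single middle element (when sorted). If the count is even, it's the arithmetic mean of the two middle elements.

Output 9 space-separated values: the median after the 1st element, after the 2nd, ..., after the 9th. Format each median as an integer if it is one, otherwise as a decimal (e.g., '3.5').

Answer: 17 17 17 25 33 25 21 24 21

Derivation:
Step 1: insert 17 -> lo=[17] (size 1, max 17) hi=[] (size 0) -> median=17
Step 2: insert 17 -> lo=[17] (size 1, max 17) hi=[17] (size 1, min 17) -> median=17
Step 3: insert 50 -> lo=[17, 17] (size 2, max 17) hi=[50] (size 1, min 50) -> median=17
Step 4: insert 33 -> lo=[17, 17] (size 2, max 17) hi=[33, 50] (size 2, min 33) -> median=25
Step 5: insert 44 -> lo=[17, 17, 33] (size 3, max 33) hi=[44, 50] (size 2, min 44) -> median=33
Step 6: insert 2 -> lo=[2, 17, 17] (size 3, max 17) hi=[33, 44, 50] (size 3, min 33) -> median=25
Step 7: insert 21 -> lo=[2, 17, 17, 21] (size 4, max 21) hi=[33, 44, 50] (size 3, min 33) -> median=21
Step 8: insert 27 -> lo=[2, 17, 17, 21] (size 4, max 21) hi=[27, 33, 44, 50] (size 4, min 27) -> median=24
Step 9: insert 20 -> lo=[2, 17, 17, 20, 21] (size 5, max 21) hi=[27, 33, 44, 50] (size 4, min 27) -> median=21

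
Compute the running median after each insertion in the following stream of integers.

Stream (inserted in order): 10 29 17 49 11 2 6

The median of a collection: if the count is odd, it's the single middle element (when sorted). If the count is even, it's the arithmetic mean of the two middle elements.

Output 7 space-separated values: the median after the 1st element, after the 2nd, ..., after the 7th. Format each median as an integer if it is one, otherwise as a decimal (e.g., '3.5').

Answer: 10 19.5 17 23 17 14 11

Derivation:
Step 1: insert 10 -> lo=[10] (size 1, max 10) hi=[] (size 0) -> median=10
Step 2: insert 29 -> lo=[10] (size 1, max 10) hi=[29] (size 1, min 29) -> median=19.5
Step 3: insert 17 -> lo=[10, 17] (size 2, max 17) hi=[29] (size 1, min 29) -> median=17
Step 4: insert 49 -> lo=[10, 17] (size 2, max 17) hi=[29, 49] (size 2, min 29) -> median=23
Step 5: insert 11 -> lo=[10, 11, 17] (size 3, max 17) hi=[29, 49] (size 2, min 29) -> median=17
Step 6: insert 2 -> lo=[2, 10, 11] (size 3, max 11) hi=[17, 29, 49] (size 3, min 17) -> median=14
Step 7: insert 6 -> lo=[2, 6, 10, 11] (size 4, max 11) hi=[17, 29, 49] (size 3, min 17) -> median=11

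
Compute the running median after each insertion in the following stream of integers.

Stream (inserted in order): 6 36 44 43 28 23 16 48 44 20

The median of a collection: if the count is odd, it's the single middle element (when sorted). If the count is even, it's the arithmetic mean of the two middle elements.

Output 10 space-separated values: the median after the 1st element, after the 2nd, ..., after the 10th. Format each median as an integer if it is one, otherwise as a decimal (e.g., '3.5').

Step 1: insert 6 -> lo=[6] (size 1, max 6) hi=[] (size 0) -> median=6
Step 2: insert 36 -> lo=[6] (size 1, max 6) hi=[36] (size 1, min 36) -> median=21
Step 3: insert 44 -> lo=[6, 36] (size 2, max 36) hi=[44] (size 1, min 44) -> median=36
Step 4: insert 43 -> lo=[6, 36] (size 2, max 36) hi=[43, 44] (size 2, min 43) -> median=39.5
Step 5: insert 28 -> lo=[6, 28, 36] (size 3, max 36) hi=[43, 44] (size 2, min 43) -> median=36
Step 6: insert 23 -> lo=[6, 23, 28] (size 3, max 28) hi=[36, 43, 44] (size 3, min 36) -> median=32
Step 7: insert 16 -> lo=[6, 16, 23, 28] (size 4, max 28) hi=[36, 43, 44] (size 3, min 36) -> median=28
Step 8: insert 48 -> lo=[6, 16, 23, 28] (size 4, max 28) hi=[36, 43, 44, 48] (size 4, min 36) -> median=32
Step 9: insert 44 -> lo=[6, 16, 23, 28, 36] (size 5, max 36) hi=[43, 44, 44, 48] (size 4, min 43) -> median=36
Step 10: insert 20 -> lo=[6, 16, 20, 23, 28] (size 5, max 28) hi=[36, 43, 44, 44, 48] (size 5, min 36) -> median=32

Answer: 6 21 36 39.5 36 32 28 32 36 32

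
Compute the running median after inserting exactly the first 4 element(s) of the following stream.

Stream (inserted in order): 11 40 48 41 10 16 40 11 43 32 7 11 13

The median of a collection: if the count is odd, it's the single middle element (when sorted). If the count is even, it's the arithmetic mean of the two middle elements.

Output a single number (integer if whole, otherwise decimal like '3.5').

Answer: 40.5

Derivation:
Step 1: insert 11 -> lo=[11] (size 1, max 11) hi=[] (size 0) -> median=11
Step 2: insert 40 -> lo=[11] (size 1, max 11) hi=[40] (size 1, min 40) -> median=25.5
Step 3: insert 48 -> lo=[11, 40] (size 2, max 40) hi=[48] (size 1, min 48) -> median=40
Step 4: insert 41 -> lo=[11, 40] (size 2, max 40) hi=[41, 48] (size 2, min 41) -> median=40.5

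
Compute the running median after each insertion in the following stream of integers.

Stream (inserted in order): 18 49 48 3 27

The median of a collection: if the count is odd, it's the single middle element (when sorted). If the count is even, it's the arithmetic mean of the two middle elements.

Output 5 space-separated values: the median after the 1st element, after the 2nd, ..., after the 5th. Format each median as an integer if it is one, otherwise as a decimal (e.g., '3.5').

Step 1: insert 18 -> lo=[18] (size 1, max 18) hi=[] (size 0) -> median=18
Step 2: insert 49 -> lo=[18] (size 1, max 18) hi=[49] (size 1, min 49) -> median=33.5
Step 3: insert 48 -> lo=[18, 48] (size 2, max 48) hi=[49] (size 1, min 49) -> median=48
Step 4: insert 3 -> lo=[3, 18] (size 2, max 18) hi=[48, 49] (size 2, min 48) -> median=33
Step 5: insert 27 -> lo=[3, 18, 27] (size 3, max 27) hi=[48, 49] (size 2, min 48) -> median=27

Answer: 18 33.5 48 33 27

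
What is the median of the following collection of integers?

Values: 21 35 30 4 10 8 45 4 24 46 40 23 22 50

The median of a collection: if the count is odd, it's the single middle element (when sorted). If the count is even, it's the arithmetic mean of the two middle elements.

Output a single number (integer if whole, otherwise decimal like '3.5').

Step 1: insert 21 -> lo=[21] (size 1, max 21) hi=[] (size 0) -> median=21
Step 2: insert 35 -> lo=[21] (size 1, max 21) hi=[35] (size 1, min 35) -> median=28
Step 3: insert 30 -> lo=[21, 30] (size 2, max 30) hi=[35] (size 1, min 35) -> median=30
Step 4: insert 4 -> lo=[4, 21] (size 2, max 21) hi=[30, 35] (size 2, min 30) -> median=25.5
Step 5: insert 10 -> lo=[4, 10, 21] (size 3, max 21) hi=[30, 35] (size 2, min 30) -> median=21
Step 6: insert 8 -> lo=[4, 8, 10] (size 3, max 10) hi=[21, 30, 35] (size 3, min 21) -> median=15.5
Step 7: insert 45 -> lo=[4, 8, 10, 21] (size 4, max 21) hi=[30, 35, 45] (size 3, min 30) -> median=21
Step 8: insert 4 -> lo=[4, 4, 8, 10] (size 4, max 10) hi=[21, 30, 35, 45] (size 4, min 21) -> median=15.5
Step 9: insert 24 -> lo=[4, 4, 8, 10, 21] (size 5, max 21) hi=[24, 30, 35, 45] (size 4, min 24) -> median=21
Step 10: insert 46 -> lo=[4, 4, 8, 10, 21] (size 5, max 21) hi=[24, 30, 35, 45, 46] (size 5, min 24) -> median=22.5
Step 11: insert 40 -> lo=[4, 4, 8, 10, 21, 24] (size 6, max 24) hi=[30, 35, 40, 45, 46] (size 5, min 30) -> median=24
Step 12: insert 23 -> lo=[4, 4, 8, 10, 21, 23] (size 6, max 23) hi=[24, 30, 35, 40, 45, 46] (size 6, min 24) -> median=23.5
Step 13: insert 22 -> lo=[4, 4, 8, 10, 21, 22, 23] (size 7, max 23) hi=[24, 30, 35, 40, 45, 46] (size 6, min 24) -> median=23
Step 14: insert 50 -> lo=[4, 4, 8, 10, 21, 22, 23] (size 7, max 23) hi=[24, 30, 35, 40, 45, 46, 50] (size 7, min 24) -> median=23.5

Answer: 23.5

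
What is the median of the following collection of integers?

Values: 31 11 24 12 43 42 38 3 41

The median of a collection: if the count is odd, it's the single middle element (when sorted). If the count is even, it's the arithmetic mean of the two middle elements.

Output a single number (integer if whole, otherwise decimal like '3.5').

Answer: 31

Derivation:
Step 1: insert 31 -> lo=[31] (size 1, max 31) hi=[] (size 0) -> median=31
Step 2: insert 11 -> lo=[11] (size 1, max 11) hi=[31] (size 1, min 31) -> median=21
Step 3: insert 24 -> lo=[11, 24] (size 2, max 24) hi=[31] (size 1, min 31) -> median=24
Step 4: insert 12 -> lo=[11, 12] (size 2, max 12) hi=[24, 31] (size 2, min 24) -> median=18
Step 5: insert 43 -> lo=[11, 12, 24] (size 3, max 24) hi=[31, 43] (size 2, min 31) -> median=24
Step 6: insert 42 -> lo=[11, 12, 24] (size 3, max 24) hi=[31, 42, 43] (size 3, min 31) -> median=27.5
Step 7: insert 38 -> lo=[11, 12, 24, 31] (size 4, max 31) hi=[38, 42, 43] (size 3, min 38) -> median=31
Step 8: insert 3 -> lo=[3, 11, 12, 24] (size 4, max 24) hi=[31, 38, 42, 43] (size 4, min 31) -> median=27.5
Step 9: insert 41 -> lo=[3, 11, 12, 24, 31] (size 5, max 31) hi=[38, 41, 42, 43] (size 4, min 38) -> median=31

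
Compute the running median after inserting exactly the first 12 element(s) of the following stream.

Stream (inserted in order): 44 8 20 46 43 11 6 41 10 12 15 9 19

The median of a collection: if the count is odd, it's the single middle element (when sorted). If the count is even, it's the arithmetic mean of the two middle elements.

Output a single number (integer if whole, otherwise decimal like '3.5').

Step 1: insert 44 -> lo=[44] (size 1, max 44) hi=[] (size 0) -> median=44
Step 2: insert 8 -> lo=[8] (size 1, max 8) hi=[44] (size 1, min 44) -> median=26
Step 3: insert 20 -> lo=[8, 20] (size 2, max 20) hi=[44] (size 1, min 44) -> median=20
Step 4: insert 46 -> lo=[8, 20] (size 2, max 20) hi=[44, 46] (size 2, min 44) -> median=32
Step 5: insert 43 -> lo=[8, 20, 43] (size 3, max 43) hi=[44, 46] (size 2, min 44) -> median=43
Step 6: insert 11 -> lo=[8, 11, 20] (size 3, max 20) hi=[43, 44, 46] (size 3, min 43) -> median=31.5
Step 7: insert 6 -> lo=[6, 8, 11, 20] (size 4, max 20) hi=[43, 44, 46] (size 3, min 43) -> median=20
Step 8: insert 41 -> lo=[6, 8, 11, 20] (size 4, max 20) hi=[41, 43, 44, 46] (size 4, min 41) -> median=30.5
Step 9: insert 10 -> lo=[6, 8, 10, 11, 20] (size 5, max 20) hi=[41, 43, 44, 46] (size 4, min 41) -> median=20
Step 10: insert 12 -> lo=[6, 8, 10, 11, 12] (size 5, max 12) hi=[20, 41, 43, 44, 46] (size 5, min 20) -> median=16
Step 11: insert 15 -> lo=[6, 8, 10, 11, 12, 15] (size 6, max 15) hi=[20, 41, 43, 44, 46] (size 5, min 20) -> median=15
Step 12: insert 9 -> lo=[6, 8, 9, 10, 11, 12] (size 6, max 12) hi=[15, 20, 41, 43, 44, 46] (size 6, min 15) -> median=13.5

Answer: 13.5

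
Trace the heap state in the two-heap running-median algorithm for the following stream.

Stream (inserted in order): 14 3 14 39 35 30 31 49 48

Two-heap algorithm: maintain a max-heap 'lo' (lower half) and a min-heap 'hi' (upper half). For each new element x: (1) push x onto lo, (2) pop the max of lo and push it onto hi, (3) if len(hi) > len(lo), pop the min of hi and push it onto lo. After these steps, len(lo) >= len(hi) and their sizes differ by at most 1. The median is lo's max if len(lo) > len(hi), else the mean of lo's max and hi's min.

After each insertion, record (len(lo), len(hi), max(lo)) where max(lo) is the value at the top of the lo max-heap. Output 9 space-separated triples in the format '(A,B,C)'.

Step 1: insert 14 -> lo=[14] hi=[] -> (len(lo)=1, len(hi)=0, max(lo)=14)
Step 2: insert 3 -> lo=[3] hi=[14] -> (len(lo)=1, len(hi)=1, max(lo)=3)
Step 3: insert 14 -> lo=[3, 14] hi=[14] -> (len(lo)=2, len(hi)=1, max(lo)=14)
Step 4: insert 39 -> lo=[3, 14] hi=[14, 39] -> (len(lo)=2, len(hi)=2, max(lo)=14)
Step 5: insert 35 -> lo=[3, 14, 14] hi=[35, 39] -> (len(lo)=3, len(hi)=2, max(lo)=14)
Step 6: insert 30 -> lo=[3, 14, 14] hi=[30, 35, 39] -> (len(lo)=3, len(hi)=3, max(lo)=14)
Step 7: insert 31 -> lo=[3, 14, 14, 30] hi=[31, 35, 39] -> (len(lo)=4, len(hi)=3, max(lo)=30)
Step 8: insert 49 -> lo=[3, 14, 14, 30] hi=[31, 35, 39, 49] -> (len(lo)=4, len(hi)=4, max(lo)=30)
Step 9: insert 48 -> lo=[3, 14, 14, 30, 31] hi=[35, 39, 48, 49] -> (len(lo)=5, len(hi)=4, max(lo)=31)

Answer: (1,0,14) (1,1,3) (2,1,14) (2,2,14) (3,2,14) (3,3,14) (4,3,30) (4,4,30) (5,4,31)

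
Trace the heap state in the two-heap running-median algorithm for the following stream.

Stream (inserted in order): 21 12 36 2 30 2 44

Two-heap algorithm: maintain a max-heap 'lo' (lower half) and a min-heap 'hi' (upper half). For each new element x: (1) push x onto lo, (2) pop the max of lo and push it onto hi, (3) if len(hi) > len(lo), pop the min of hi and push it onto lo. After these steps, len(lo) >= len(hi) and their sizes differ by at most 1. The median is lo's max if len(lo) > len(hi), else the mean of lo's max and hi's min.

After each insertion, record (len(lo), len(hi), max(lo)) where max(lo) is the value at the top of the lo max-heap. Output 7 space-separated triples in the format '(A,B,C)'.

Answer: (1,0,21) (1,1,12) (2,1,21) (2,2,12) (3,2,21) (3,3,12) (4,3,21)

Derivation:
Step 1: insert 21 -> lo=[21] hi=[] -> (len(lo)=1, len(hi)=0, max(lo)=21)
Step 2: insert 12 -> lo=[12] hi=[21] -> (len(lo)=1, len(hi)=1, max(lo)=12)
Step 3: insert 36 -> lo=[12, 21] hi=[36] -> (len(lo)=2, len(hi)=1, max(lo)=21)
Step 4: insert 2 -> lo=[2, 12] hi=[21, 36] -> (len(lo)=2, len(hi)=2, max(lo)=12)
Step 5: insert 30 -> lo=[2, 12, 21] hi=[30, 36] -> (len(lo)=3, len(hi)=2, max(lo)=21)
Step 6: insert 2 -> lo=[2, 2, 12] hi=[21, 30, 36] -> (len(lo)=3, len(hi)=3, max(lo)=12)
Step 7: insert 44 -> lo=[2, 2, 12, 21] hi=[30, 36, 44] -> (len(lo)=4, len(hi)=3, max(lo)=21)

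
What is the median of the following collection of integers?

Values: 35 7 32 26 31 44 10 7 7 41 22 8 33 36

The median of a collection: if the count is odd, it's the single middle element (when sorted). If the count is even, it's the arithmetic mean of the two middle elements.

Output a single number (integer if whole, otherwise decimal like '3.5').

Answer: 28.5

Derivation:
Step 1: insert 35 -> lo=[35] (size 1, max 35) hi=[] (size 0) -> median=35
Step 2: insert 7 -> lo=[7] (size 1, max 7) hi=[35] (size 1, min 35) -> median=21
Step 3: insert 32 -> lo=[7, 32] (size 2, max 32) hi=[35] (size 1, min 35) -> median=32
Step 4: insert 26 -> lo=[7, 26] (size 2, max 26) hi=[32, 35] (size 2, min 32) -> median=29
Step 5: insert 31 -> lo=[7, 26, 31] (size 3, max 31) hi=[32, 35] (size 2, min 32) -> median=31
Step 6: insert 44 -> lo=[7, 26, 31] (size 3, max 31) hi=[32, 35, 44] (size 3, min 32) -> median=31.5
Step 7: insert 10 -> lo=[7, 10, 26, 31] (size 4, max 31) hi=[32, 35, 44] (size 3, min 32) -> median=31
Step 8: insert 7 -> lo=[7, 7, 10, 26] (size 4, max 26) hi=[31, 32, 35, 44] (size 4, min 31) -> median=28.5
Step 9: insert 7 -> lo=[7, 7, 7, 10, 26] (size 5, max 26) hi=[31, 32, 35, 44] (size 4, min 31) -> median=26
Step 10: insert 41 -> lo=[7, 7, 7, 10, 26] (size 5, max 26) hi=[31, 32, 35, 41, 44] (size 5, min 31) -> median=28.5
Step 11: insert 22 -> lo=[7, 7, 7, 10, 22, 26] (size 6, max 26) hi=[31, 32, 35, 41, 44] (size 5, min 31) -> median=26
Step 12: insert 8 -> lo=[7, 7, 7, 8, 10, 22] (size 6, max 22) hi=[26, 31, 32, 35, 41, 44] (size 6, min 26) -> median=24
Step 13: insert 33 -> lo=[7, 7, 7, 8, 10, 22, 26] (size 7, max 26) hi=[31, 32, 33, 35, 41, 44] (size 6, min 31) -> median=26
Step 14: insert 36 -> lo=[7, 7, 7, 8, 10, 22, 26] (size 7, max 26) hi=[31, 32, 33, 35, 36, 41, 44] (size 7, min 31) -> median=28.5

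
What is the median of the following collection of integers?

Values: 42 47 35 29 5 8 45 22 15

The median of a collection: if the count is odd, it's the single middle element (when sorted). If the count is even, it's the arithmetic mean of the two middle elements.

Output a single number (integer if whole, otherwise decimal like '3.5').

Answer: 29

Derivation:
Step 1: insert 42 -> lo=[42] (size 1, max 42) hi=[] (size 0) -> median=42
Step 2: insert 47 -> lo=[42] (size 1, max 42) hi=[47] (size 1, min 47) -> median=44.5
Step 3: insert 35 -> lo=[35, 42] (size 2, max 42) hi=[47] (size 1, min 47) -> median=42
Step 4: insert 29 -> lo=[29, 35] (size 2, max 35) hi=[42, 47] (size 2, min 42) -> median=38.5
Step 5: insert 5 -> lo=[5, 29, 35] (size 3, max 35) hi=[42, 47] (size 2, min 42) -> median=35
Step 6: insert 8 -> lo=[5, 8, 29] (size 3, max 29) hi=[35, 42, 47] (size 3, min 35) -> median=32
Step 7: insert 45 -> lo=[5, 8, 29, 35] (size 4, max 35) hi=[42, 45, 47] (size 3, min 42) -> median=35
Step 8: insert 22 -> lo=[5, 8, 22, 29] (size 4, max 29) hi=[35, 42, 45, 47] (size 4, min 35) -> median=32
Step 9: insert 15 -> lo=[5, 8, 15, 22, 29] (size 5, max 29) hi=[35, 42, 45, 47] (size 4, min 35) -> median=29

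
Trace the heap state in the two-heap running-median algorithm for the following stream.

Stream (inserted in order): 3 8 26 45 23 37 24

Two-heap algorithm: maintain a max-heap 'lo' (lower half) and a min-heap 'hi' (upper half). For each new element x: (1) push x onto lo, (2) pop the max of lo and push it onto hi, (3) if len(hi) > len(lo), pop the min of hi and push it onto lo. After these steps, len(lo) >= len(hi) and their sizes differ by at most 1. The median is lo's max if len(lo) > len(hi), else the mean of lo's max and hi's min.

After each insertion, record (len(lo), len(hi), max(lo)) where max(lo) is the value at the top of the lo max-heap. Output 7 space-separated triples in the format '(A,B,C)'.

Answer: (1,0,3) (1,1,3) (2,1,8) (2,2,8) (3,2,23) (3,3,23) (4,3,24)

Derivation:
Step 1: insert 3 -> lo=[3] hi=[] -> (len(lo)=1, len(hi)=0, max(lo)=3)
Step 2: insert 8 -> lo=[3] hi=[8] -> (len(lo)=1, len(hi)=1, max(lo)=3)
Step 3: insert 26 -> lo=[3, 8] hi=[26] -> (len(lo)=2, len(hi)=1, max(lo)=8)
Step 4: insert 45 -> lo=[3, 8] hi=[26, 45] -> (len(lo)=2, len(hi)=2, max(lo)=8)
Step 5: insert 23 -> lo=[3, 8, 23] hi=[26, 45] -> (len(lo)=3, len(hi)=2, max(lo)=23)
Step 6: insert 37 -> lo=[3, 8, 23] hi=[26, 37, 45] -> (len(lo)=3, len(hi)=3, max(lo)=23)
Step 7: insert 24 -> lo=[3, 8, 23, 24] hi=[26, 37, 45] -> (len(lo)=4, len(hi)=3, max(lo)=24)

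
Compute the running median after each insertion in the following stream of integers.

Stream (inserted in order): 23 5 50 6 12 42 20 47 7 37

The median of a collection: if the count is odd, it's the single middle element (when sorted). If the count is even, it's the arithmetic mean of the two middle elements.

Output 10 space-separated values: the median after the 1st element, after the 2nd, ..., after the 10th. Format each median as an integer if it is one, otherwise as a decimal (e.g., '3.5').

Step 1: insert 23 -> lo=[23] (size 1, max 23) hi=[] (size 0) -> median=23
Step 2: insert 5 -> lo=[5] (size 1, max 5) hi=[23] (size 1, min 23) -> median=14
Step 3: insert 50 -> lo=[5, 23] (size 2, max 23) hi=[50] (size 1, min 50) -> median=23
Step 4: insert 6 -> lo=[5, 6] (size 2, max 6) hi=[23, 50] (size 2, min 23) -> median=14.5
Step 5: insert 12 -> lo=[5, 6, 12] (size 3, max 12) hi=[23, 50] (size 2, min 23) -> median=12
Step 6: insert 42 -> lo=[5, 6, 12] (size 3, max 12) hi=[23, 42, 50] (size 3, min 23) -> median=17.5
Step 7: insert 20 -> lo=[5, 6, 12, 20] (size 4, max 20) hi=[23, 42, 50] (size 3, min 23) -> median=20
Step 8: insert 47 -> lo=[5, 6, 12, 20] (size 4, max 20) hi=[23, 42, 47, 50] (size 4, min 23) -> median=21.5
Step 9: insert 7 -> lo=[5, 6, 7, 12, 20] (size 5, max 20) hi=[23, 42, 47, 50] (size 4, min 23) -> median=20
Step 10: insert 37 -> lo=[5, 6, 7, 12, 20] (size 5, max 20) hi=[23, 37, 42, 47, 50] (size 5, min 23) -> median=21.5

Answer: 23 14 23 14.5 12 17.5 20 21.5 20 21.5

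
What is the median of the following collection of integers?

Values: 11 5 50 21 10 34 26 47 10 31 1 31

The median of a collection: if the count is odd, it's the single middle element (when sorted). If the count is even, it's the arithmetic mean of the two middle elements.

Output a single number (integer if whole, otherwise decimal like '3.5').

Answer: 23.5

Derivation:
Step 1: insert 11 -> lo=[11] (size 1, max 11) hi=[] (size 0) -> median=11
Step 2: insert 5 -> lo=[5] (size 1, max 5) hi=[11] (size 1, min 11) -> median=8
Step 3: insert 50 -> lo=[5, 11] (size 2, max 11) hi=[50] (size 1, min 50) -> median=11
Step 4: insert 21 -> lo=[5, 11] (size 2, max 11) hi=[21, 50] (size 2, min 21) -> median=16
Step 5: insert 10 -> lo=[5, 10, 11] (size 3, max 11) hi=[21, 50] (size 2, min 21) -> median=11
Step 6: insert 34 -> lo=[5, 10, 11] (size 3, max 11) hi=[21, 34, 50] (size 3, min 21) -> median=16
Step 7: insert 26 -> lo=[5, 10, 11, 21] (size 4, max 21) hi=[26, 34, 50] (size 3, min 26) -> median=21
Step 8: insert 47 -> lo=[5, 10, 11, 21] (size 4, max 21) hi=[26, 34, 47, 50] (size 4, min 26) -> median=23.5
Step 9: insert 10 -> lo=[5, 10, 10, 11, 21] (size 5, max 21) hi=[26, 34, 47, 50] (size 4, min 26) -> median=21
Step 10: insert 31 -> lo=[5, 10, 10, 11, 21] (size 5, max 21) hi=[26, 31, 34, 47, 50] (size 5, min 26) -> median=23.5
Step 11: insert 1 -> lo=[1, 5, 10, 10, 11, 21] (size 6, max 21) hi=[26, 31, 34, 47, 50] (size 5, min 26) -> median=21
Step 12: insert 31 -> lo=[1, 5, 10, 10, 11, 21] (size 6, max 21) hi=[26, 31, 31, 34, 47, 50] (size 6, min 26) -> median=23.5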